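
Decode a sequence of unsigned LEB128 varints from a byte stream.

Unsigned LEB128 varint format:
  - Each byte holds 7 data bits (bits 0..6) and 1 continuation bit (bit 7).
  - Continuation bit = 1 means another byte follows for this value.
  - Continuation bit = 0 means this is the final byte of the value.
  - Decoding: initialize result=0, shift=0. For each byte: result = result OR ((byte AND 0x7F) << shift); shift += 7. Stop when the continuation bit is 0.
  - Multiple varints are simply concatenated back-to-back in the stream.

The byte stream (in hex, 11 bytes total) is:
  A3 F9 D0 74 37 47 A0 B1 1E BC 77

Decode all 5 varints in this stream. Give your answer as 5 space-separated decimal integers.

  byte[0]=0xA3 cont=1 payload=0x23=35: acc |= 35<<0 -> acc=35 shift=7
  byte[1]=0xF9 cont=1 payload=0x79=121: acc |= 121<<7 -> acc=15523 shift=14
  byte[2]=0xD0 cont=1 payload=0x50=80: acc |= 80<<14 -> acc=1326243 shift=21
  byte[3]=0x74 cont=0 payload=0x74=116: acc |= 116<<21 -> acc=244595875 shift=28 [end]
Varint 1: bytes[0:4] = A3 F9 D0 74 -> value 244595875 (4 byte(s))
  byte[4]=0x37 cont=0 payload=0x37=55: acc |= 55<<0 -> acc=55 shift=7 [end]
Varint 2: bytes[4:5] = 37 -> value 55 (1 byte(s))
  byte[5]=0x47 cont=0 payload=0x47=71: acc |= 71<<0 -> acc=71 shift=7 [end]
Varint 3: bytes[5:6] = 47 -> value 71 (1 byte(s))
  byte[6]=0xA0 cont=1 payload=0x20=32: acc |= 32<<0 -> acc=32 shift=7
  byte[7]=0xB1 cont=1 payload=0x31=49: acc |= 49<<7 -> acc=6304 shift=14
  byte[8]=0x1E cont=0 payload=0x1E=30: acc |= 30<<14 -> acc=497824 shift=21 [end]
Varint 4: bytes[6:9] = A0 B1 1E -> value 497824 (3 byte(s))
  byte[9]=0xBC cont=1 payload=0x3C=60: acc |= 60<<0 -> acc=60 shift=7
  byte[10]=0x77 cont=0 payload=0x77=119: acc |= 119<<7 -> acc=15292 shift=14 [end]
Varint 5: bytes[9:11] = BC 77 -> value 15292 (2 byte(s))

Answer: 244595875 55 71 497824 15292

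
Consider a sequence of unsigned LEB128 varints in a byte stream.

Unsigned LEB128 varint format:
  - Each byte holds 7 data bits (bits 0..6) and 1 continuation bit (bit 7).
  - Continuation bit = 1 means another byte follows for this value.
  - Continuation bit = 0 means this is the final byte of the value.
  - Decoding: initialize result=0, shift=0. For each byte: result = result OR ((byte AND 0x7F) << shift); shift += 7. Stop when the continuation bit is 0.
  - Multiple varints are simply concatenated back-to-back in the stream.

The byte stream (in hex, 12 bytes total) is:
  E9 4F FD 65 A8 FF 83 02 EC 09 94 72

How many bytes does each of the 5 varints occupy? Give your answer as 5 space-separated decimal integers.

Answer: 2 2 4 2 2

Derivation:
  byte[0]=0xE9 cont=1 payload=0x69=105: acc |= 105<<0 -> acc=105 shift=7
  byte[1]=0x4F cont=0 payload=0x4F=79: acc |= 79<<7 -> acc=10217 shift=14 [end]
Varint 1: bytes[0:2] = E9 4F -> value 10217 (2 byte(s))
  byte[2]=0xFD cont=1 payload=0x7D=125: acc |= 125<<0 -> acc=125 shift=7
  byte[3]=0x65 cont=0 payload=0x65=101: acc |= 101<<7 -> acc=13053 shift=14 [end]
Varint 2: bytes[2:4] = FD 65 -> value 13053 (2 byte(s))
  byte[4]=0xA8 cont=1 payload=0x28=40: acc |= 40<<0 -> acc=40 shift=7
  byte[5]=0xFF cont=1 payload=0x7F=127: acc |= 127<<7 -> acc=16296 shift=14
  byte[6]=0x83 cont=1 payload=0x03=3: acc |= 3<<14 -> acc=65448 shift=21
  byte[7]=0x02 cont=0 payload=0x02=2: acc |= 2<<21 -> acc=4259752 shift=28 [end]
Varint 3: bytes[4:8] = A8 FF 83 02 -> value 4259752 (4 byte(s))
  byte[8]=0xEC cont=1 payload=0x6C=108: acc |= 108<<0 -> acc=108 shift=7
  byte[9]=0x09 cont=0 payload=0x09=9: acc |= 9<<7 -> acc=1260 shift=14 [end]
Varint 4: bytes[8:10] = EC 09 -> value 1260 (2 byte(s))
  byte[10]=0x94 cont=1 payload=0x14=20: acc |= 20<<0 -> acc=20 shift=7
  byte[11]=0x72 cont=0 payload=0x72=114: acc |= 114<<7 -> acc=14612 shift=14 [end]
Varint 5: bytes[10:12] = 94 72 -> value 14612 (2 byte(s))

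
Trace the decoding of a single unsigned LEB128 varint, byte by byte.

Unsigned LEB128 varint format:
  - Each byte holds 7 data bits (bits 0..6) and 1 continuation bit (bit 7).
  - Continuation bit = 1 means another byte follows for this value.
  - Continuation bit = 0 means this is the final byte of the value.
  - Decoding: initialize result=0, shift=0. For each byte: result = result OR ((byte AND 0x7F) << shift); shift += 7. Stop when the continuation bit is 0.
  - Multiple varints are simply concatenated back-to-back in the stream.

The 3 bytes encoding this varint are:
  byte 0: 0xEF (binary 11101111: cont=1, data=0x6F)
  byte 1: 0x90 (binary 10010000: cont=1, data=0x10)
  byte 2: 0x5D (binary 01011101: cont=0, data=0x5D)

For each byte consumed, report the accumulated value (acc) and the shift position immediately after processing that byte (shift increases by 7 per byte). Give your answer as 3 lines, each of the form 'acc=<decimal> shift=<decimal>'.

byte 0=0xEF: payload=0x6F=111, contrib = 111<<0 = 111; acc -> 111, shift -> 7
byte 1=0x90: payload=0x10=16, contrib = 16<<7 = 2048; acc -> 2159, shift -> 14
byte 2=0x5D: payload=0x5D=93, contrib = 93<<14 = 1523712; acc -> 1525871, shift -> 21

Answer: acc=111 shift=7
acc=2159 shift=14
acc=1525871 shift=21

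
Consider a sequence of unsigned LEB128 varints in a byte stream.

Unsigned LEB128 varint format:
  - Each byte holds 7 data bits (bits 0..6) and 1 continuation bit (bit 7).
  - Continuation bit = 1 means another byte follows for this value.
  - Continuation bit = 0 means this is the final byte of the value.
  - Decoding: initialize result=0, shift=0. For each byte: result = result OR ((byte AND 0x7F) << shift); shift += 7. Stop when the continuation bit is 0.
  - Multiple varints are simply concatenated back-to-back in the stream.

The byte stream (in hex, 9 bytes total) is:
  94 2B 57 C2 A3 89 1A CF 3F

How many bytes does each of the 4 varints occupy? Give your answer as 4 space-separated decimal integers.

  byte[0]=0x94 cont=1 payload=0x14=20: acc |= 20<<0 -> acc=20 shift=7
  byte[1]=0x2B cont=0 payload=0x2B=43: acc |= 43<<7 -> acc=5524 shift=14 [end]
Varint 1: bytes[0:2] = 94 2B -> value 5524 (2 byte(s))
  byte[2]=0x57 cont=0 payload=0x57=87: acc |= 87<<0 -> acc=87 shift=7 [end]
Varint 2: bytes[2:3] = 57 -> value 87 (1 byte(s))
  byte[3]=0xC2 cont=1 payload=0x42=66: acc |= 66<<0 -> acc=66 shift=7
  byte[4]=0xA3 cont=1 payload=0x23=35: acc |= 35<<7 -> acc=4546 shift=14
  byte[5]=0x89 cont=1 payload=0x09=9: acc |= 9<<14 -> acc=152002 shift=21
  byte[6]=0x1A cont=0 payload=0x1A=26: acc |= 26<<21 -> acc=54677954 shift=28 [end]
Varint 3: bytes[3:7] = C2 A3 89 1A -> value 54677954 (4 byte(s))
  byte[7]=0xCF cont=1 payload=0x4F=79: acc |= 79<<0 -> acc=79 shift=7
  byte[8]=0x3F cont=0 payload=0x3F=63: acc |= 63<<7 -> acc=8143 shift=14 [end]
Varint 4: bytes[7:9] = CF 3F -> value 8143 (2 byte(s))

Answer: 2 1 4 2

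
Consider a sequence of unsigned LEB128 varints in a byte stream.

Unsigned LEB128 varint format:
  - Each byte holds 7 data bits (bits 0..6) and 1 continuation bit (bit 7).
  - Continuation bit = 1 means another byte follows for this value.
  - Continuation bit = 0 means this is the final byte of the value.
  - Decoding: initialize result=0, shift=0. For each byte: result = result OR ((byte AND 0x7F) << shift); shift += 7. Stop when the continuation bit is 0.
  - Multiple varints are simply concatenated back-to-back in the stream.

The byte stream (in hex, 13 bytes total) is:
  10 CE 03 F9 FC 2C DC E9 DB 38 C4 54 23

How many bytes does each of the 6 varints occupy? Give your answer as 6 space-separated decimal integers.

  byte[0]=0x10 cont=0 payload=0x10=16: acc |= 16<<0 -> acc=16 shift=7 [end]
Varint 1: bytes[0:1] = 10 -> value 16 (1 byte(s))
  byte[1]=0xCE cont=1 payload=0x4E=78: acc |= 78<<0 -> acc=78 shift=7
  byte[2]=0x03 cont=0 payload=0x03=3: acc |= 3<<7 -> acc=462 shift=14 [end]
Varint 2: bytes[1:3] = CE 03 -> value 462 (2 byte(s))
  byte[3]=0xF9 cont=1 payload=0x79=121: acc |= 121<<0 -> acc=121 shift=7
  byte[4]=0xFC cont=1 payload=0x7C=124: acc |= 124<<7 -> acc=15993 shift=14
  byte[5]=0x2C cont=0 payload=0x2C=44: acc |= 44<<14 -> acc=736889 shift=21 [end]
Varint 3: bytes[3:6] = F9 FC 2C -> value 736889 (3 byte(s))
  byte[6]=0xDC cont=1 payload=0x5C=92: acc |= 92<<0 -> acc=92 shift=7
  byte[7]=0xE9 cont=1 payload=0x69=105: acc |= 105<<7 -> acc=13532 shift=14
  byte[8]=0xDB cont=1 payload=0x5B=91: acc |= 91<<14 -> acc=1504476 shift=21
  byte[9]=0x38 cont=0 payload=0x38=56: acc |= 56<<21 -> acc=118944988 shift=28 [end]
Varint 4: bytes[6:10] = DC E9 DB 38 -> value 118944988 (4 byte(s))
  byte[10]=0xC4 cont=1 payload=0x44=68: acc |= 68<<0 -> acc=68 shift=7
  byte[11]=0x54 cont=0 payload=0x54=84: acc |= 84<<7 -> acc=10820 shift=14 [end]
Varint 5: bytes[10:12] = C4 54 -> value 10820 (2 byte(s))
  byte[12]=0x23 cont=0 payload=0x23=35: acc |= 35<<0 -> acc=35 shift=7 [end]
Varint 6: bytes[12:13] = 23 -> value 35 (1 byte(s))

Answer: 1 2 3 4 2 1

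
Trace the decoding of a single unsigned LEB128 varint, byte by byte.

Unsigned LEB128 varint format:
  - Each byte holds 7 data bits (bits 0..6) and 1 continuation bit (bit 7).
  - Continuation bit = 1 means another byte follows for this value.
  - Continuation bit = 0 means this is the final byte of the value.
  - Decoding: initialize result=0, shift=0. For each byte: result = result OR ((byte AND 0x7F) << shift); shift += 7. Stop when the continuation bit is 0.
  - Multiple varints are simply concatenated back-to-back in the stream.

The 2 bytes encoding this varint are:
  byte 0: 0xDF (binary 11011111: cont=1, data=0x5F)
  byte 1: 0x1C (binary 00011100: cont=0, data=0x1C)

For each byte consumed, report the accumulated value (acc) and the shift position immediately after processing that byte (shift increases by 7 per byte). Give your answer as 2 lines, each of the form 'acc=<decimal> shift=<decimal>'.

byte 0=0xDF: payload=0x5F=95, contrib = 95<<0 = 95; acc -> 95, shift -> 7
byte 1=0x1C: payload=0x1C=28, contrib = 28<<7 = 3584; acc -> 3679, shift -> 14

Answer: acc=95 shift=7
acc=3679 shift=14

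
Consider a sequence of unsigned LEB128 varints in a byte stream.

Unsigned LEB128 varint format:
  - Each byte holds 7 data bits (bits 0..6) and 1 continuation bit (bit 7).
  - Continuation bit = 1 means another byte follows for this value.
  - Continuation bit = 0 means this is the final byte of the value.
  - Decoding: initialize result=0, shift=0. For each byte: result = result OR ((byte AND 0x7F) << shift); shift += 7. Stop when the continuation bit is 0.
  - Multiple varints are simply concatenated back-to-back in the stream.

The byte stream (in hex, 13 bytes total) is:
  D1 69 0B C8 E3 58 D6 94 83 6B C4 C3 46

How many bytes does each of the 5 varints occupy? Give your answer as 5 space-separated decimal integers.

  byte[0]=0xD1 cont=1 payload=0x51=81: acc |= 81<<0 -> acc=81 shift=7
  byte[1]=0x69 cont=0 payload=0x69=105: acc |= 105<<7 -> acc=13521 shift=14 [end]
Varint 1: bytes[0:2] = D1 69 -> value 13521 (2 byte(s))
  byte[2]=0x0B cont=0 payload=0x0B=11: acc |= 11<<0 -> acc=11 shift=7 [end]
Varint 2: bytes[2:3] = 0B -> value 11 (1 byte(s))
  byte[3]=0xC8 cont=1 payload=0x48=72: acc |= 72<<0 -> acc=72 shift=7
  byte[4]=0xE3 cont=1 payload=0x63=99: acc |= 99<<7 -> acc=12744 shift=14
  byte[5]=0x58 cont=0 payload=0x58=88: acc |= 88<<14 -> acc=1454536 shift=21 [end]
Varint 3: bytes[3:6] = C8 E3 58 -> value 1454536 (3 byte(s))
  byte[6]=0xD6 cont=1 payload=0x56=86: acc |= 86<<0 -> acc=86 shift=7
  byte[7]=0x94 cont=1 payload=0x14=20: acc |= 20<<7 -> acc=2646 shift=14
  byte[8]=0x83 cont=1 payload=0x03=3: acc |= 3<<14 -> acc=51798 shift=21
  byte[9]=0x6B cont=0 payload=0x6B=107: acc |= 107<<21 -> acc=224447062 shift=28 [end]
Varint 4: bytes[6:10] = D6 94 83 6B -> value 224447062 (4 byte(s))
  byte[10]=0xC4 cont=1 payload=0x44=68: acc |= 68<<0 -> acc=68 shift=7
  byte[11]=0xC3 cont=1 payload=0x43=67: acc |= 67<<7 -> acc=8644 shift=14
  byte[12]=0x46 cont=0 payload=0x46=70: acc |= 70<<14 -> acc=1155524 shift=21 [end]
Varint 5: bytes[10:13] = C4 C3 46 -> value 1155524 (3 byte(s))

Answer: 2 1 3 4 3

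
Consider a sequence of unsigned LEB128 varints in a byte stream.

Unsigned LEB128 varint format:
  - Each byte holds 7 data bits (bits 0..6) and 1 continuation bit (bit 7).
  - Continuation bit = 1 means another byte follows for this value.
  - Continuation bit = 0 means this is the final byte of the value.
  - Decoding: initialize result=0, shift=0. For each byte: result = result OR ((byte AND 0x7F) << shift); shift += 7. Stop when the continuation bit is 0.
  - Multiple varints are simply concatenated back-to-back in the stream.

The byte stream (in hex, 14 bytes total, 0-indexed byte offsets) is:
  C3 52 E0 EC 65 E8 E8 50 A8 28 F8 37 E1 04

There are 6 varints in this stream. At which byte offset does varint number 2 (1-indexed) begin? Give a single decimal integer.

Answer: 2

Derivation:
  byte[0]=0xC3 cont=1 payload=0x43=67: acc |= 67<<0 -> acc=67 shift=7
  byte[1]=0x52 cont=0 payload=0x52=82: acc |= 82<<7 -> acc=10563 shift=14 [end]
Varint 1: bytes[0:2] = C3 52 -> value 10563 (2 byte(s))
  byte[2]=0xE0 cont=1 payload=0x60=96: acc |= 96<<0 -> acc=96 shift=7
  byte[3]=0xEC cont=1 payload=0x6C=108: acc |= 108<<7 -> acc=13920 shift=14
  byte[4]=0x65 cont=0 payload=0x65=101: acc |= 101<<14 -> acc=1668704 shift=21 [end]
Varint 2: bytes[2:5] = E0 EC 65 -> value 1668704 (3 byte(s))
  byte[5]=0xE8 cont=1 payload=0x68=104: acc |= 104<<0 -> acc=104 shift=7
  byte[6]=0xE8 cont=1 payload=0x68=104: acc |= 104<<7 -> acc=13416 shift=14
  byte[7]=0x50 cont=0 payload=0x50=80: acc |= 80<<14 -> acc=1324136 shift=21 [end]
Varint 3: bytes[5:8] = E8 E8 50 -> value 1324136 (3 byte(s))
  byte[8]=0xA8 cont=1 payload=0x28=40: acc |= 40<<0 -> acc=40 shift=7
  byte[9]=0x28 cont=0 payload=0x28=40: acc |= 40<<7 -> acc=5160 shift=14 [end]
Varint 4: bytes[8:10] = A8 28 -> value 5160 (2 byte(s))
  byte[10]=0xF8 cont=1 payload=0x78=120: acc |= 120<<0 -> acc=120 shift=7
  byte[11]=0x37 cont=0 payload=0x37=55: acc |= 55<<7 -> acc=7160 shift=14 [end]
Varint 5: bytes[10:12] = F8 37 -> value 7160 (2 byte(s))
  byte[12]=0xE1 cont=1 payload=0x61=97: acc |= 97<<0 -> acc=97 shift=7
  byte[13]=0x04 cont=0 payload=0x04=4: acc |= 4<<7 -> acc=609 shift=14 [end]
Varint 6: bytes[12:14] = E1 04 -> value 609 (2 byte(s))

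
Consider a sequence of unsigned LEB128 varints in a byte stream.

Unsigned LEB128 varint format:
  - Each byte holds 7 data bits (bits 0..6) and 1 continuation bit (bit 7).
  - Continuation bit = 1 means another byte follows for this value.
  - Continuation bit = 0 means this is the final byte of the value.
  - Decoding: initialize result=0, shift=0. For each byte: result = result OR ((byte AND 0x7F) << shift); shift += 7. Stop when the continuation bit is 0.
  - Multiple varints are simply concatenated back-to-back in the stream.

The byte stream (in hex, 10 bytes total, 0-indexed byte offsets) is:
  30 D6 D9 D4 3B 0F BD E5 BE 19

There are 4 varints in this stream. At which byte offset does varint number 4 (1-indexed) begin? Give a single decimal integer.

Answer: 6

Derivation:
  byte[0]=0x30 cont=0 payload=0x30=48: acc |= 48<<0 -> acc=48 shift=7 [end]
Varint 1: bytes[0:1] = 30 -> value 48 (1 byte(s))
  byte[1]=0xD6 cont=1 payload=0x56=86: acc |= 86<<0 -> acc=86 shift=7
  byte[2]=0xD9 cont=1 payload=0x59=89: acc |= 89<<7 -> acc=11478 shift=14
  byte[3]=0xD4 cont=1 payload=0x54=84: acc |= 84<<14 -> acc=1387734 shift=21
  byte[4]=0x3B cont=0 payload=0x3B=59: acc |= 59<<21 -> acc=125119702 shift=28 [end]
Varint 2: bytes[1:5] = D6 D9 D4 3B -> value 125119702 (4 byte(s))
  byte[5]=0x0F cont=0 payload=0x0F=15: acc |= 15<<0 -> acc=15 shift=7 [end]
Varint 3: bytes[5:6] = 0F -> value 15 (1 byte(s))
  byte[6]=0xBD cont=1 payload=0x3D=61: acc |= 61<<0 -> acc=61 shift=7
  byte[7]=0xE5 cont=1 payload=0x65=101: acc |= 101<<7 -> acc=12989 shift=14
  byte[8]=0xBE cont=1 payload=0x3E=62: acc |= 62<<14 -> acc=1028797 shift=21
  byte[9]=0x19 cont=0 payload=0x19=25: acc |= 25<<21 -> acc=53457597 shift=28 [end]
Varint 4: bytes[6:10] = BD E5 BE 19 -> value 53457597 (4 byte(s))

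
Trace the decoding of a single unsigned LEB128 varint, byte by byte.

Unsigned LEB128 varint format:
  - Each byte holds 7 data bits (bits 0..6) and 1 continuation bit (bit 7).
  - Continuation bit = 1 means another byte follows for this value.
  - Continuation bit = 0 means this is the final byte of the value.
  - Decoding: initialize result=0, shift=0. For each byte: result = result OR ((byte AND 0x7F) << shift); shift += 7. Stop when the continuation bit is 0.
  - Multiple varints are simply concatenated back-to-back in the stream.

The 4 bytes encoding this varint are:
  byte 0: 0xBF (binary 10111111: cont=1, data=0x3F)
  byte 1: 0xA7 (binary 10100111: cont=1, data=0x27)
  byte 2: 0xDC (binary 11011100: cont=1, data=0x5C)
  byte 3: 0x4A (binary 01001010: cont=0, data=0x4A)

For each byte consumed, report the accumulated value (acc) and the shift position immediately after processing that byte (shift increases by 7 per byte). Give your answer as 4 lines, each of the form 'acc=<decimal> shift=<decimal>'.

byte 0=0xBF: payload=0x3F=63, contrib = 63<<0 = 63; acc -> 63, shift -> 7
byte 1=0xA7: payload=0x27=39, contrib = 39<<7 = 4992; acc -> 5055, shift -> 14
byte 2=0xDC: payload=0x5C=92, contrib = 92<<14 = 1507328; acc -> 1512383, shift -> 21
byte 3=0x4A: payload=0x4A=74, contrib = 74<<21 = 155189248; acc -> 156701631, shift -> 28

Answer: acc=63 shift=7
acc=5055 shift=14
acc=1512383 shift=21
acc=156701631 shift=28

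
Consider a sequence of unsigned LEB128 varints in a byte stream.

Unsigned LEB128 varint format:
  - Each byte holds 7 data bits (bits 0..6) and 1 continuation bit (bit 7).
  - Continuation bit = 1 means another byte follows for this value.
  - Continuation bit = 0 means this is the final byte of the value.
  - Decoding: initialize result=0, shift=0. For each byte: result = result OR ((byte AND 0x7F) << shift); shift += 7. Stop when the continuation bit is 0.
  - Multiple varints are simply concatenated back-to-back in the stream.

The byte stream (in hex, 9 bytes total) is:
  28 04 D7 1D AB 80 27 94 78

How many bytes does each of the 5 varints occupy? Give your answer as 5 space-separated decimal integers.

Answer: 1 1 2 3 2

Derivation:
  byte[0]=0x28 cont=0 payload=0x28=40: acc |= 40<<0 -> acc=40 shift=7 [end]
Varint 1: bytes[0:1] = 28 -> value 40 (1 byte(s))
  byte[1]=0x04 cont=0 payload=0x04=4: acc |= 4<<0 -> acc=4 shift=7 [end]
Varint 2: bytes[1:2] = 04 -> value 4 (1 byte(s))
  byte[2]=0xD7 cont=1 payload=0x57=87: acc |= 87<<0 -> acc=87 shift=7
  byte[3]=0x1D cont=0 payload=0x1D=29: acc |= 29<<7 -> acc=3799 shift=14 [end]
Varint 3: bytes[2:4] = D7 1D -> value 3799 (2 byte(s))
  byte[4]=0xAB cont=1 payload=0x2B=43: acc |= 43<<0 -> acc=43 shift=7
  byte[5]=0x80 cont=1 payload=0x00=0: acc |= 0<<7 -> acc=43 shift=14
  byte[6]=0x27 cont=0 payload=0x27=39: acc |= 39<<14 -> acc=639019 shift=21 [end]
Varint 4: bytes[4:7] = AB 80 27 -> value 639019 (3 byte(s))
  byte[7]=0x94 cont=1 payload=0x14=20: acc |= 20<<0 -> acc=20 shift=7
  byte[8]=0x78 cont=0 payload=0x78=120: acc |= 120<<7 -> acc=15380 shift=14 [end]
Varint 5: bytes[7:9] = 94 78 -> value 15380 (2 byte(s))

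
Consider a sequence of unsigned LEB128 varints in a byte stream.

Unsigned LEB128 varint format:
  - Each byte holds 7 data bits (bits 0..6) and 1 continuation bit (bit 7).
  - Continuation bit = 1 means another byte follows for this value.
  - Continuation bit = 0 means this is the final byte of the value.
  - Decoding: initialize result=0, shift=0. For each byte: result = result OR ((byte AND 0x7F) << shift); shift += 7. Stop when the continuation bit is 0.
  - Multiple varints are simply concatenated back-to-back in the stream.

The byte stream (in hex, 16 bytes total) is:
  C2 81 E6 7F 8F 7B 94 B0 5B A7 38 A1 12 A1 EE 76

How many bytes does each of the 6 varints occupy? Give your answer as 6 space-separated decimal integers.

Answer: 4 2 3 2 2 3

Derivation:
  byte[0]=0xC2 cont=1 payload=0x42=66: acc |= 66<<0 -> acc=66 shift=7
  byte[1]=0x81 cont=1 payload=0x01=1: acc |= 1<<7 -> acc=194 shift=14
  byte[2]=0xE6 cont=1 payload=0x66=102: acc |= 102<<14 -> acc=1671362 shift=21
  byte[3]=0x7F cont=0 payload=0x7F=127: acc |= 127<<21 -> acc=268009666 shift=28 [end]
Varint 1: bytes[0:4] = C2 81 E6 7F -> value 268009666 (4 byte(s))
  byte[4]=0x8F cont=1 payload=0x0F=15: acc |= 15<<0 -> acc=15 shift=7
  byte[5]=0x7B cont=0 payload=0x7B=123: acc |= 123<<7 -> acc=15759 shift=14 [end]
Varint 2: bytes[4:6] = 8F 7B -> value 15759 (2 byte(s))
  byte[6]=0x94 cont=1 payload=0x14=20: acc |= 20<<0 -> acc=20 shift=7
  byte[7]=0xB0 cont=1 payload=0x30=48: acc |= 48<<7 -> acc=6164 shift=14
  byte[8]=0x5B cont=0 payload=0x5B=91: acc |= 91<<14 -> acc=1497108 shift=21 [end]
Varint 3: bytes[6:9] = 94 B0 5B -> value 1497108 (3 byte(s))
  byte[9]=0xA7 cont=1 payload=0x27=39: acc |= 39<<0 -> acc=39 shift=7
  byte[10]=0x38 cont=0 payload=0x38=56: acc |= 56<<7 -> acc=7207 shift=14 [end]
Varint 4: bytes[9:11] = A7 38 -> value 7207 (2 byte(s))
  byte[11]=0xA1 cont=1 payload=0x21=33: acc |= 33<<0 -> acc=33 shift=7
  byte[12]=0x12 cont=0 payload=0x12=18: acc |= 18<<7 -> acc=2337 shift=14 [end]
Varint 5: bytes[11:13] = A1 12 -> value 2337 (2 byte(s))
  byte[13]=0xA1 cont=1 payload=0x21=33: acc |= 33<<0 -> acc=33 shift=7
  byte[14]=0xEE cont=1 payload=0x6E=110: acc |= 110<<7 -> acc=14113 shift=14
  byte[15]=0x76 cont=0 payload=0x76=118: acc |= 118<<14 -> acc=1947425 shift=21 [end]
Varint 6: bytes[13:16] = A1 EE 76 -> value 1947425 (3 byte(s))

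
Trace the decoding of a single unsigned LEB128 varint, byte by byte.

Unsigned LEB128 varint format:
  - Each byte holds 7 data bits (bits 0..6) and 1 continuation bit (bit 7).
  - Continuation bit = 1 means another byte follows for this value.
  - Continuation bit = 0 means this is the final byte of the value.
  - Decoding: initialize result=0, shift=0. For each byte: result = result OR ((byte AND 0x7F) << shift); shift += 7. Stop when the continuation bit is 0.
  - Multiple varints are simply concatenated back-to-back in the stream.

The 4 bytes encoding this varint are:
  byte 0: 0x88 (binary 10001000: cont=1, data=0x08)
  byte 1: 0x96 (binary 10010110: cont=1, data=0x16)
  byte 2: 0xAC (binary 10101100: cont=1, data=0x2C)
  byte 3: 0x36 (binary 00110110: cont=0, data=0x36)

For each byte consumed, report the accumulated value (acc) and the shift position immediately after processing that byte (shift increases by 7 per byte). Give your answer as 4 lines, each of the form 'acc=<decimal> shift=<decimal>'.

byte 0=0x88: payload=0x08=8, contrib = 8<<0 = 8; acc -> 8, shift -> 7
byte 1=0x96: payload=0x16=22, contrib = 22<<7 = 2816; acc -> 2824, shift -> 14
byte 2=0xAC: payload=0x2C=44, contrib = 44<<14 = 720896; acc -> 723720, shift -> 21
byte 3=0x36: payload=0x36=54, contrib = 54<<21 = 113246208; acc -> 113969928, shift -> 28

Answer: acc=8 shift=7
acc=2824 shift=14
acc=723720 shift=21
acc=113969928 shift=28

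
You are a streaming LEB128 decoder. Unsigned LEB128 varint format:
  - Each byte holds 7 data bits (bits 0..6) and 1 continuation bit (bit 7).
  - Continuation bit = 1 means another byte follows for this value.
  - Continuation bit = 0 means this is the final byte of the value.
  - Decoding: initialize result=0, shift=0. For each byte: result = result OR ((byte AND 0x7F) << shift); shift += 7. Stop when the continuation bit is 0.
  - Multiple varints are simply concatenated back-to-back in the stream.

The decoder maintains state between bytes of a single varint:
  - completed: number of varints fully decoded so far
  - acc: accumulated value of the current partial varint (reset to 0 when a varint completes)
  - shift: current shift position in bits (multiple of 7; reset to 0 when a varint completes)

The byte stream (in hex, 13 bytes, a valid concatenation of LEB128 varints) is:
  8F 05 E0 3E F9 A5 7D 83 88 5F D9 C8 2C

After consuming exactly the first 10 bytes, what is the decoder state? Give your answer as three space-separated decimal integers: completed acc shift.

Answer: 4 0 0

Derivation:
byte[0]=0x8F cont=1 payload=0x0F: acc |= 15<<0 -> completed=0 acc=15 shift=7
byte[1]=0x05 cont=0 payload=0x05: varint #1 complete (value=655); reset -> completed=1 acc=0 shift=0
byte[2]=0xE0 cont=1 payload=0x60: acc |= 96<<0 -> completed=1 acc=96 shift=7
byte[3]=0x3E cont=0 payload=0x3E: varint #2 complete (value=8032); reset -> completed=2 acc=0 shift=0
byte[4]=0xF9 cont=1 payload=0x79: acc |= 121<<0 -> completed=2 acc=121 shift=7
byte[5]=0xA5 cont=1 payload=0x25: acc |= 37<<7 -> completed=2 acc=4857 shift=14
byte[6]=0x7D cont=0 payload=0x7D: varint #3 complete (value=2052857); reset -> completed=3 acc=0 shift=0
byte[7]=0x83 cont=1 payload=0x03: acc |= 3<<0 -> completed=3 acc=3 shift=7
byte[8]=0x88 cont=1 payload=0x08: acc |= 8<<7 -> completed=3 acc=1027 shift=14
byte[9]=0x5F cont=0 payload=0x5F: varint #4 complete (value=1557507); reset -> completed=4 acc=0 shift=0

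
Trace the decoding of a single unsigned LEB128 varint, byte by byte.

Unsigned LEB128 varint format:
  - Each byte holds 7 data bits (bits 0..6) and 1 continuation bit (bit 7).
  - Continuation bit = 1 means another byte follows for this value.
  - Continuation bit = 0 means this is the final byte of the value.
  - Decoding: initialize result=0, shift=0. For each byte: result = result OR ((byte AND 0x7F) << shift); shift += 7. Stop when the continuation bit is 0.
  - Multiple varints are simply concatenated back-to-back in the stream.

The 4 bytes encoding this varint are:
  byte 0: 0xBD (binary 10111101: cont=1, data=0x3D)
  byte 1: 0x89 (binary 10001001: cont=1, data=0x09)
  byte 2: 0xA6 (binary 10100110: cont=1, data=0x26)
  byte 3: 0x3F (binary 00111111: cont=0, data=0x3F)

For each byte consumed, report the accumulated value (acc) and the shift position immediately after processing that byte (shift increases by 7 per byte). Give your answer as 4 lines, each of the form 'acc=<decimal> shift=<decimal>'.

byte 0=0xBD: payload=0x3D=61, contrib = 61<<0 = 61; acc -> 61, shift -> 7
byte 1=0x89: payload=0x09=9, contrib = 9<<7 = 1152; acc -> 1213, shift -> 14
byte 2=0xA6: payload=0x26=38, contrib = 38<<14 = 622592; acc -> 623805, shift -> 21
byte 3=0x3F: payload=0x3F=63, contrib = 63<<21 = 132120576; acc -> 132744381, shift -> 28

Answer: acc=61 shift=7
acc=1213 shift=14
acc=623805 shift=21
acc=132744381 shift=28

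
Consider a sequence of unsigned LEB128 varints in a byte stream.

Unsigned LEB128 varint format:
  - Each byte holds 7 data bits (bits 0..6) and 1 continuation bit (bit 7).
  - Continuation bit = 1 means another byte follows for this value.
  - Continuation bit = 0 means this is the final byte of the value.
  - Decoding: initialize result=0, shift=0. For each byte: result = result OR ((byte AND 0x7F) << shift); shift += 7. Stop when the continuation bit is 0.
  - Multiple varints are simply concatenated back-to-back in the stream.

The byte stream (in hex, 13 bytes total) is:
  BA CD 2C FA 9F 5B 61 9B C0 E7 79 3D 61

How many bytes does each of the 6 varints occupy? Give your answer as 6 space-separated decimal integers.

  byte[0]=0xBA cont=1 payload=0x3A=58: acc |= 58<<0 -> acc=58 shift=7
  byte[1]=0xCD cont=1 payload=0x4D=77: acc |= 77<<7 -> acc=9914 shift=14
  byte[2]=0x2C cont=0 payload=0x2C=44: acc |= 44<<14 -> acc=730810 shift=21 [end]
Varint 1: bytes[0:3] = BA CD 2C -> value 730810 (3 byte(s))
  byte[3]=0xFA cont=1 payload=0x7A=122: acc |= 122<<0 -> acc=122 shift=7
  byte[4]=0x9F cont=1 payload=0x1F=31: acc |= 31<<7 -> acc=4090 shift=14
  byte[5]=0x5B cont=0 payload=0x5B=91: acc |= 91<<14 -> acc=1495034 shift=21 [end]
Varint 2: bytes[3:6] = FA 9F 5B -> value 1495034 (3 byte(s))
  byte[6]=0x61 cont=0 payload=0x61=97: acc |= 97<<0 -> acc=97 shift=7 [end]
Varint 3: bytes[6:7] = 61 -> value 97 (1 byte(s))
  byte[7]=0x9B cont=1 payload=0x1B=27: acc |= 27<<0 -> acc=27 shift=7
  byte[8]=0xC0 cont=1 payload=0x40=64: acc |= 64<<7 -> acc=8219 shift=14
  byte[9]=0xE7 cont=1 payload=0x67=103: acc |= 103<<14 -> acc=1695771 shift=21
  byte[10]=0x79 cont=0 payload=0x79=121: acc |= 121<<21 -> acc=255451163 shift=28 [end]
Varint 4: bytes[7:11] = 9B C0 E7 79 -> value 255451163 (4 byte(s))
  byte[11]=0x3D cont=0 payload=0x3D=61: acc |= 61<<0 -> acc=61 shift=7 [end]
Varint 5: bytes[11:12] = 3D -> value 61 (1 byte(s))
  byte[12]=0x61 cont=0 payload=0x61=97: acc |= 97<<0 -> acc=97 shift=7 [end]
Varint 6: bytes[12:13] = 61 -> value 97 (1 byte(s))

Answer: 3 3 1 4 1 1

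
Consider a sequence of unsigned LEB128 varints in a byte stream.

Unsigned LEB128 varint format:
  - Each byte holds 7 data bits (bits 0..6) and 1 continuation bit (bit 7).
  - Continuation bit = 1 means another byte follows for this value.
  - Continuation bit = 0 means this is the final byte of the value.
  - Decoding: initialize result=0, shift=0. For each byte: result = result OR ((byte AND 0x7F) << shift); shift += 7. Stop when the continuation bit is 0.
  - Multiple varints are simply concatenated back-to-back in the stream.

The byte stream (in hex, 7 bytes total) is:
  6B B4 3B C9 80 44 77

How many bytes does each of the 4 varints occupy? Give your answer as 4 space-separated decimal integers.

  byte[0]=0x6B cont=0 payload=0x6B=107: acc |= 107<<0 -> acc=107 shift=7 [end]
Varint 1: bytes[0:1] = 6B -> value 107 (1 byte(s))
  byte[1]=0xB4 cont=1 payload=0x34=52: acc |= 52<<0 -> acc=52 shift=7
  byte[2]=0x3B cont=0 payload=0x3B=59: acc |= 59<<7 -> acc=7604 shift=14 [end]
Varint 2: bytes[1:3] = B4 3B -> value 7604 (2 byte(s))
  byte[3]=0xC9 cont=1 payload=0x49=73: acc |= 73<<0 -> acc=73 shift=7
  byte[4]=0x80 cont=1 payload=0x00=0: acc |= 0<<7 -> acc=73 shift=14
  byte[5]=0x44 cont=0 payload=0x44=68: acc |= 68<<14 -> acc=1114185 shift=21 [end]
Varint 3: bytes[3:6] = C9 80 44 -> value 1114185 (3 byte(s))
  byte[6]=0x77 cont=0 payload=0x77=119: acc |= 119<<0 -> acc=119 shift=7 [end]
Varint 4: bytes[6:7] = 77 -> value 119 (1 byte(s))

Answer: 1 2 3 1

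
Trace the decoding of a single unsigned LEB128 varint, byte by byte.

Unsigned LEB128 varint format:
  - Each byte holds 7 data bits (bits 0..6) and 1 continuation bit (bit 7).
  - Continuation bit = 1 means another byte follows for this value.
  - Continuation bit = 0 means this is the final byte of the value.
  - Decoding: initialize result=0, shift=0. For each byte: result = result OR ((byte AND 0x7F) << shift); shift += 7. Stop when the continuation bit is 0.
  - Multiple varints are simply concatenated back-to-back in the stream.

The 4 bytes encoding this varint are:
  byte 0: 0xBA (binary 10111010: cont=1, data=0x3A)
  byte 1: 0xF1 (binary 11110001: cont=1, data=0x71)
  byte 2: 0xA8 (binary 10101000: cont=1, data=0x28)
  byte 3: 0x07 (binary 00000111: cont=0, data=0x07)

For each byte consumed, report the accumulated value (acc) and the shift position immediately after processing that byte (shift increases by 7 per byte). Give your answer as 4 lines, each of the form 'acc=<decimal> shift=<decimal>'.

Answer: acc=58 shift=7
acc=14522 shift=14
acc=669882 shift=21
acc=15349946 shift=28

Derivation:
byte 0=0xBA: payload=0x3A=58, contrib = 58<<0 = 58; acc -> 58, shift -> 7
byte 1=0xF1: payload=0x71=113, contrib = 113<<7 = 14464; acc -> 14522, shift -> 14
byte 2=0xA8: payload=0x28=40, contrib = 40<<14 = 655360; acc -> 669882, shift -> 21
byte 3=0x07: payload=0x07=7, contrib = 7<<21 = 14680064; acc -> 15349946, shift -> 28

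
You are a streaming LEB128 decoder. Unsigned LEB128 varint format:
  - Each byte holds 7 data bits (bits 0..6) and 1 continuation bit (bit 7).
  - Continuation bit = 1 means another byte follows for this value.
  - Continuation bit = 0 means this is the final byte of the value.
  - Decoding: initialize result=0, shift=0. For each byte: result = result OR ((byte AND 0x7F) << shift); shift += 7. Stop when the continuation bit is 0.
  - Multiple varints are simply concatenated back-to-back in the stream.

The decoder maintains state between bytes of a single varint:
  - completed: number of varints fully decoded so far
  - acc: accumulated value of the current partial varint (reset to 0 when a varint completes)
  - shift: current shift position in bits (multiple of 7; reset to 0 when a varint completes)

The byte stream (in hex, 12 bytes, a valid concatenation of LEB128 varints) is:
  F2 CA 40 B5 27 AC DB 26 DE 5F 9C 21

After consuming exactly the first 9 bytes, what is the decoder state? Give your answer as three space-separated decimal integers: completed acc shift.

byte[0]=0xF2 cont=1 payload=0x72: acc |= 114<<0 -> completed=0 acc=114 shift=7
byte[1]=0xCA cont=1 payload=0x4A: acc |= 74<<7 -> completed=0 acc=9586 shift=14
byte[2]=0x40 cont=0 payload=0x40: varint #1 complete (value=1058162); reset -> completed=1 acc=0 shift=0
byte[3]=0xB5 cont=1 payload=0x35: acc |= 53<<0 -> completed=1 acc=53 shift=7
byte[4]=0x27 cont=0 payload=0x27: varint #2 complete (value=5045); reset -> completed=2 acc=0 shift=0
byte[5]=0xAC cont=1 payload=0x2C: acc |= 44<<0 -> completed=2 acc=44 shift=7
byte[6]=0xDB cont=1 payload=0x5B: acc |= 91<<7 -> completed=2 acc=11692 shift=14
byte[7]=0x26 cont=0 payload=0x26: varint #3 complete (value=634284); reset -> completed=3 acc=0 shift=0
byte[8]=0xDE cont=1 payload=0x5E: acc |= 94<<0 -> completed=3 acc=94 shift=7

Answer: 3 94 7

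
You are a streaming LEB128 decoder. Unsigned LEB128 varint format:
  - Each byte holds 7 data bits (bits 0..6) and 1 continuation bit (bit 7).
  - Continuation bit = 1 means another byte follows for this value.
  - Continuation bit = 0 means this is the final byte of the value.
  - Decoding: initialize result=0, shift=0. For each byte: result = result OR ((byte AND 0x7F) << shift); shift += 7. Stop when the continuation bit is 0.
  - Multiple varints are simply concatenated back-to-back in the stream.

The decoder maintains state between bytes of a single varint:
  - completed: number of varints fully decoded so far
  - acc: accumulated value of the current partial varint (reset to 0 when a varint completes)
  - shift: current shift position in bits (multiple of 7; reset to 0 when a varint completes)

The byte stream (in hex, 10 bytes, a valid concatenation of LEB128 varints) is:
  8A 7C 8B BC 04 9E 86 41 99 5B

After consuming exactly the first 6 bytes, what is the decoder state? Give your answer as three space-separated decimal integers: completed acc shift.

byte[0]=0x8A cont=1 payload=0x0A: acc |= 10<<0 -> completed=0 acc=10 shift=7
byte[1]=0x7C cont=0 payload=0x7C: varint #1 complete (value=15882); reset -> completed=1 acc=0 shift=0
byte[2]=0x8B cont=1 payload=0x0B: acc |= 11<<0 -> completed=1 acc=11 shift=7
byte[3]=0xBC cont=1 payload=0x3C: acc |= 60<<7 -> completed=1 acc=7691 shift=14
byte[4]=0x04 cont=0 payload=0x04: varint #2 complete (value=73227); reset -> completed=2 acc=0 shift=0
byte[5]=0x9E cont=1 payload=0x1E: acc |= 30<<0 -> completed=2 acc=30 shift=7

Answer: 2 30 7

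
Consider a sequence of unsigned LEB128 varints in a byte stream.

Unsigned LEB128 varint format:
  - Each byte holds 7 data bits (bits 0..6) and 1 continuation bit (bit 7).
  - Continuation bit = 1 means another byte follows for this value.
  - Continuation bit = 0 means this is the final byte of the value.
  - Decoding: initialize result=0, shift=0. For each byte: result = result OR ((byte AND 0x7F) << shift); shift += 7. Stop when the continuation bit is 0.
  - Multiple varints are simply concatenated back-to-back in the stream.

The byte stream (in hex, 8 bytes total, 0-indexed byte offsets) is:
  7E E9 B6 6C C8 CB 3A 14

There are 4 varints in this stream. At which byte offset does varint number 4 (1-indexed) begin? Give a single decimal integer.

  byte[0]=0x7E cont=0 payload=0x7E=126: acc |= 126<<0 -> acc=126 shift=7 [end]
Varint 1: bytes[0:1] = 7E -> value 126 (1 byte(s))
  byte[1]=0xE9 cont=1 payload=0x69=105: acc |= 105<<0 -> acc=105 shift=7
  byte[2]=0xB6 cont=1 payload=0x36=54: acc |= 54<<7 -> acc=7017 shift=14
  byte[3]=0x6C cont=0 payload=0x6C=108: acc |= 108<<14 -> acc=1776489 shift=21 [end]
Varint 2: bytes[1:4] = E9 B6 6C -> value 1776489 (3 byte(s))
  byte[4]=0xC8 cont=1 payload=0x48=72: acc |= 72<<0 -> acc=72 shift=7
  byte[5]=0xCB cont=1 payload=0x4B=75: acc |= 75<<7 -> acc=9672 shift=14
  byte[6]=0x3A cont=0 payload=0x3A=58: acc |= 58<<14 -> acc=959944 shift=21 [end]
Varint 3: bytes[4:7] = C8 CB 3A -> value 959944 (3 byte(s))
  byte[7]=0x14 cont=0 payload=0x14=20: acc |= 20<<0 -> acc=20 shift=7 [end]
Varint 4: bytes[7:8] = 14 -> value 20 (1 byte(s))

Answer: 7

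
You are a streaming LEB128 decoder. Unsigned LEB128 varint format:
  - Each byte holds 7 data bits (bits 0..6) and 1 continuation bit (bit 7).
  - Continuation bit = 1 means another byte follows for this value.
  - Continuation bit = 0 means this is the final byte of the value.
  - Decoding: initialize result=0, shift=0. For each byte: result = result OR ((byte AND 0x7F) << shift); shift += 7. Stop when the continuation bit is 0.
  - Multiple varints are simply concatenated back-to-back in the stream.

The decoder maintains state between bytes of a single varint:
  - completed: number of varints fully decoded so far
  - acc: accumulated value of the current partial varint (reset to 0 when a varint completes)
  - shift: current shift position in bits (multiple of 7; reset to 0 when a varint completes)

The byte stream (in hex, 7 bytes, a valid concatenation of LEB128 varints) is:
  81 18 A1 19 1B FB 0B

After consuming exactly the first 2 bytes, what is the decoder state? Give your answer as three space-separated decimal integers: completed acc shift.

Answer: 1 0 0

Derivation:
byte[0]=0x81 cont=1 payload=0x01: acc |= 1<<0 -> completed=0 acc=1 shift=7
byte[1]=0x18 cont=0 payload=0x18: varint #1 complete (value=3073); reset -> completed=1 acc=0 shift=0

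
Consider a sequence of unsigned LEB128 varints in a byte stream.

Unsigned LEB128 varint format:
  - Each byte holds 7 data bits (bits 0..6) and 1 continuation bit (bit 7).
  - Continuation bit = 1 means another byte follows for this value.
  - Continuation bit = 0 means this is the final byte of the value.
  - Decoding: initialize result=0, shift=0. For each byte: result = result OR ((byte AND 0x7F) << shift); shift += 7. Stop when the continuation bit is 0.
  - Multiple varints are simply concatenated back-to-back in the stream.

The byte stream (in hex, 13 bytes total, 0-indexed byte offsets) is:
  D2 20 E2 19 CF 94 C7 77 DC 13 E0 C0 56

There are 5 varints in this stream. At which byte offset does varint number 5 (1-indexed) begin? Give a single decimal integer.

Answer: 10

Derivation:
  byte[0]=0xD2 cont=1 payload=0x52=82: acc |= 82<<0 -> acc=82 shift=7
  byte[1]=0x20 cont=0 payload=0x20=32: acc |= 32<<7 -> acc=4178 shift=14 [end]
Varint 1: bytes[0:2] = D2 20 -> value 4178 (2 byte(s))
  byte[2]=0xE2 cont=1 payload=0x62=98: acc |= 98<<0 -> acc=98 shift=7
  byte[3]=0x19 cont=0 payload=0x19=25: acc |= 25<<7 -> acc=3298 shift=14 [end]
Varint 2: bytes[2:4] = E2 19 -> value 3298 (2 byte(s))
  byte[4]=0xCF cont=1 payload=0x4F=79: acc |= 79<<0 -> acc=79 shift=7
  byte[5]=0x94 cont=1 payload=0x14=20: acc |= 20<<7 -> acc=2639 shift=14
  byte[6]=0xC7 cont=1 payload=0x47=71: acc |= 71<<14 -> acc=1165903 shift=21
  byte[7]=0x77 cont=0 payload=0x77=119: acc |= 119<<21 -> acc=250726991 shift=28 [end]
Varint 3: bytes[4:8] = CF 94 C7 77 -> value 250726991 (4 byte(s))
  byte[8]=0xDC cont=1 payload=0x5C=92: acc |= 92<<0 -> acc=92 shift=7
  byte[9]=0x13 cont=0 payload=0x13=19: acc |= 19<<7 -> acc=2524 shift=14 [end]
Varint 4: bytes[8:10] = DC 13 -> value 2524 (2 byte(s))
  byte[10]=0xE0 cont=1 payload=0x60=96: acc |= 96<<0 -> acc=96 shift=7
  byte[11]=0xC0 cont=1 payload=0x40=64: acc |= 64<<7 -> acc=8288 shift=14
  byte[12]=0x56 cont=0 payload=0x56=86: acc |= 86<<14 -> acc=1417312 shift=21 [end]
Varint 5: bytes[10:13] = E0 C0 56 -> value 1417312 (3 byte(s))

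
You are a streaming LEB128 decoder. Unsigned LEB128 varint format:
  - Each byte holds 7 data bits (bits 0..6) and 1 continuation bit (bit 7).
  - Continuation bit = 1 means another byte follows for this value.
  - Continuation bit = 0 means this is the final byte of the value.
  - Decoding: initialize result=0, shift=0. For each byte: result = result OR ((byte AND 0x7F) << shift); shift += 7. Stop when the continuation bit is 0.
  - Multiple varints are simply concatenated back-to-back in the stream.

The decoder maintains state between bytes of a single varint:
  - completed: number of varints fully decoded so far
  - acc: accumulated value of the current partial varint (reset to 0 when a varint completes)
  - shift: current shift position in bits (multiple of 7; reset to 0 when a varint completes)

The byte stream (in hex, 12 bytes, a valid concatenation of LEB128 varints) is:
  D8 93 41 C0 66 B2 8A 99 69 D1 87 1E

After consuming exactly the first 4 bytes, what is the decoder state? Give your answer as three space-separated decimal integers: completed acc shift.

byte[0]=0xD8 cont=1 payload=0x58: acc |= 88<<0 -> completed=0 acc=88 shift=7
byte[1]=0x93 cont=1 payload=0x13: acc |= 19<<7 -> completed=0 acc=2520 shift=14
byte[2]=0x41 cont=0 payload=0x41: varint #1 complete (value=1067480); reset -> completed=1 acc=0 shift=0
byte[3]=0xC0 cont=1 payload=0x40: acc |= 64<<0 -> completed=1 acc=64 shift=7

Answer: 1 64 7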